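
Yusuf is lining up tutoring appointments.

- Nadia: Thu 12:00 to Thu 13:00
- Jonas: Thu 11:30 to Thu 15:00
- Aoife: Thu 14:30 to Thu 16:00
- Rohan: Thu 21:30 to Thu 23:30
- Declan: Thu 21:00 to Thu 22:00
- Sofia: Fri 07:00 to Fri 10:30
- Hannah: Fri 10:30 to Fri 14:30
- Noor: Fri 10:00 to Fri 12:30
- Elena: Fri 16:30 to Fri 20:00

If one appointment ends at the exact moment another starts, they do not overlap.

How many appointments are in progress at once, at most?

2

Walk through starts and ends in time order (an end at T is processed before a start at T):
Thu 11:30 start Jonas → 1
Thu 12:00 start Nadia → 2
Thu 13:00 end Nadia → 1
Thu 14:30 start Aoife → 2
Thu 15:00 end Jonas → 1
Thu 16:00 end Aoife → 0
Thu 21:00 start Declan → 1
Thu 21:30 start Rohan → 2
Thu 22:00 end Declan → 1
Thu 23:30 end Rohan → 0
Fri 07:00 start Sofia → 1
Fri 10:00 start Noor → 2
Fri 10:30 end Sofia → 1
Fri 10:30 start Hannah → 2
Fri 12:30 end Noor → 1
Fri 14:30 end Hannah → 0
Fri 16:30 start Elena → 1
Fri 20:00 end Elena → 0
Peak is 2, at Thu 12:00 (Jonas, Nadia).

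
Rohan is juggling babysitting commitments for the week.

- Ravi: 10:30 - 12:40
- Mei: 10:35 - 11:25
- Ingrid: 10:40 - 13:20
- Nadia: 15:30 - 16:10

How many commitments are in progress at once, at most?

Sweep the timeline, counting +1 at each start and −1 at each end (ends before starts at a tie):
10:30 start Ravi → 1
10:35 start Mei → 2
10:40 start Ingrid → 3
11:25 end Mei → 2
12:40 end Ravi → 1
13:20 end Ingrid → 0
15:30 start Nadia → 1
16:10 end Nadia → 0
Peak is 3, at 10:40 (Ingrid, Mei, Ravi).

3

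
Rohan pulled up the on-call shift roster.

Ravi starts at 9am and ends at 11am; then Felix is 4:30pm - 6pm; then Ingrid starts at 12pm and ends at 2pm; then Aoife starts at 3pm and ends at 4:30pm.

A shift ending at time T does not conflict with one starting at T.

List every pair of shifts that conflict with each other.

none

Sorted by start: Ravi, Ingrid, Aoife, Felix.
Ingrid starts after Ravi ends; Ravi is clear from here.
Aoife starts after Ingrid ends; Ingrid is clear from here.
Felix starts exactly when Aoife ends (back-to-back, no overlap).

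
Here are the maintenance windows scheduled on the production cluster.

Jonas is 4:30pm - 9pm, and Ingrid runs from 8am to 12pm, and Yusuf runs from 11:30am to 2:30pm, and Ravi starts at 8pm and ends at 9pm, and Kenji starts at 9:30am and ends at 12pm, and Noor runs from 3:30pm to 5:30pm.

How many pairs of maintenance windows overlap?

5

Two intervals overlap when each starts before the other ends.
Sorted by start: Ingrid, Kenji, Yusuf, Noor, Jonas, Ravi.
Kenji starts before Ingrid ends → Ingrid and Kenji overlap.
Yusuf starts before Ingrid ends → Ingrid and Yusuf overlap.
Noor starts after Ingrid ends, so nothing later overlaps Ingrid either.
Yusuf starts before Kenji ends → Kenji and Yusuf overlap.
Noor starts after Kenji ends, so nothing later overlaps Kenji either.
Noor starts after Yusuf ends, so nothing later overlaps Yusuf either.
Jonas starts before Noor ends → Noor and Jonas overlap.
Ravi starts after Noor ends.
Ravi starts before Jonas ends → Jonas and Ravi overlap.
Overlapping pairs: Ingrid & Kenji, Ingrid & Yusuf, Jonas & Noor, Jonas & Ravi, Kenji & Yusuf — 5 in total.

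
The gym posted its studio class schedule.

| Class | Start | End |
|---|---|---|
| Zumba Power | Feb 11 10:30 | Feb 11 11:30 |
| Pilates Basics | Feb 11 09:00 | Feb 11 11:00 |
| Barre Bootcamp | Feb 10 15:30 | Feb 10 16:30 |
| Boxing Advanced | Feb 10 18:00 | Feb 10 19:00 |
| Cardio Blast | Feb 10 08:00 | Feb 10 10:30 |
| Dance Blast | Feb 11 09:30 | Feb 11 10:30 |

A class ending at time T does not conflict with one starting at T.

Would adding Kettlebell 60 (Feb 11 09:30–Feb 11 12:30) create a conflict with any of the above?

Cardio Blast: ends Feb 10 10:30 at or before Kettlebell 60 starts Feb 11 09:30 → clear.
Barre Bootcamp: ends Feb 10 16:30 at or before Kettlebell 60 starts Feb 11 09:30 → clear.
Boxing Advanced: ends Feb 10 19:00 at or before Kettlebell 60 starts Feb 11 09:30 → clear.
Pilates Basics: starts Feb 11 09:00 before Kettlebell 60 ends Feb 11 12:30, and ends Feb 11 11:00 after Kettlebell 60 starts Feb 11 09:30 → overlap.
Dance Blast: starts Feb 11 09:30 before Kettlebell 60 ends Feb 11 12:30, and ends Feb 11 10:30 after Kettlebell 60 starts Feb 11 09:30 → overlap.
Zumba Power: starts Feb 11 10:30 before Kettlebell 60 ends Feb 11 12:30, and ends Feb 11 11:30 after Kettlebell 60 starts Feb 11 09:30 → overlap.
Kettlebell 60 overlaps Pilates Basics, Dance Blast, Zumba Power.

Yes — it overlaps Dance Blast, Pilates Basics, Zumba Power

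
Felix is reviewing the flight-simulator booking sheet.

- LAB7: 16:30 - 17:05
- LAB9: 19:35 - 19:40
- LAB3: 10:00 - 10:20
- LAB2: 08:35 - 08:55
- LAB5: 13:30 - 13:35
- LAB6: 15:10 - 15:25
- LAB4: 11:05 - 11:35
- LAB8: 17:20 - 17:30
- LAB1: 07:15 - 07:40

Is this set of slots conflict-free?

Sorted by start: LAB1, LAB2, LAB3, LAB4, LAB5, LAB6, LAB7, LAB8, LAB9.
LAB2 starts after LAB1 ends — done with LAB1.
LAB3 starts after LAB2 ends — done with LAB2.
LAB4 starts after LAB3 ends — done with LAB3.
LAB5 starts after LAB4 ends — done with LAB4.
LAB6 starts after LAB5 ends — done with LAB5.
LAB7 starts after LAB6 ends — done with LAB6.
LAB8 starts after LAB7 ends — done with LAB7.
LAB9 starts after LAB8 ends.
Every pair is clear; the schedule has no overlaps.

Yes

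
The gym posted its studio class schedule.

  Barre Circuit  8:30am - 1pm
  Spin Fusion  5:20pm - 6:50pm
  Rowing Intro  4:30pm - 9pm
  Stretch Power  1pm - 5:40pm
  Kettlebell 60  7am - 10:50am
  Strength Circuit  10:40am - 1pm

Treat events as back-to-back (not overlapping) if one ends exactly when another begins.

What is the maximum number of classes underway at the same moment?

Sort all start/end points and keep a running count:
7am start Kettlebell 60 → 1
8:30am start Barre Circuit → 2
10:40am start Strength Circuit → 3
10:50am end Kettlebell 60 → 2
1pm end Barre Circuit → 1
1pm end Strength Circuit → 0
1pm start Stretch Power → 1
4:30pm start Rowing Intro → 2
5:20pm start Spin Fusion → 3
5:40pm end Stretch Power → 2
6:50pm end Spin Fusion → 1
9pm end Rowing Intro → 0
Peak is 3, at 10:40am (Barre Circuit, Kettlebell 60, Strength Circuit).

3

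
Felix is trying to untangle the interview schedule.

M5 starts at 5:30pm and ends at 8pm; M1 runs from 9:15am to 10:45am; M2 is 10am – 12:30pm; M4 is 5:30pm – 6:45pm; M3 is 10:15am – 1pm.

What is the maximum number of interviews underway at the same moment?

Sweep the timeline, counting +1 at each start and −1 at each end (ends before starts at a tie):
9:15am start M1 → 1
10am start M2 → 2
10:15am start M3 → 3
10:45am end M1 → 2
12:30pm end M2 → 1
1pm end M3 → 0
5:30pm start M4 → 1
5:30pm start M5 → 2
6:45pm end M4 → 1
8pm end M5 → 0
Peak is 3, at 10:15am (M1, M2, M3).

3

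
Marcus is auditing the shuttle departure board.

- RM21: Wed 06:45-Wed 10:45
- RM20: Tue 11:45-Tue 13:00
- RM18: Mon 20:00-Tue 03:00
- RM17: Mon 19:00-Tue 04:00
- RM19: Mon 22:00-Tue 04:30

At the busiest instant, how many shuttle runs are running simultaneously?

Sweep the timeline, counting +1 at each start and −1 at each end (ends before starts at a tie):
Mon 19:00 start RM17 → 1
Mon 20:00 start RM18 → 2
Mon 22:00 start RM19 → 3
Tue 03:00 end RM18 → 2
Tue 04:00 end RM17 → 1
Tue 04:30 end RM19 → 0
Tue 11:45 start RM20 → 1
Tue 13:00 end RM20 → 0
Wed 06:45 start RM21 → 1
Wed 10:45 end RM21 → 0
Peak is 3, at Mon 22:00 (RM17, RM18, RM19).

3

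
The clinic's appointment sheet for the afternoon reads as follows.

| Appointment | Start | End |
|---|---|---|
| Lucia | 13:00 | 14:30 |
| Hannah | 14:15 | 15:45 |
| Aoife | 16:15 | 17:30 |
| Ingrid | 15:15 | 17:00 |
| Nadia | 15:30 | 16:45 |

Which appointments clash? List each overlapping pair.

Aoife & Ingrid, Aoife & Nadia, Hannah & Ingrid, Hannah & Lucia, Hannah & Nadia, Ingrid & Nadia

Sorted by start: Lucia, Hannah, Ingrid, Nadia, Aoife.
Hannah starts before Lucia ends → Lucia and Hannah overlap.
Ingrid starts after Lucia ends — done with Lucia.
Ingrid starts before Hannah ends → Hannah and Ingrid overlap.
Nadia starts before Hannah ends → Hannah and Nadia overlap.
Aoife starts after Hannah ends.
Nadia starts before Ingrid ends → Ingrid and Nadia overlap.
Aoife starts before Ingrid ends → Ingrid and Aoife overlap.
Aoife starts before Nadia ends → Nadia and Aoife overlap.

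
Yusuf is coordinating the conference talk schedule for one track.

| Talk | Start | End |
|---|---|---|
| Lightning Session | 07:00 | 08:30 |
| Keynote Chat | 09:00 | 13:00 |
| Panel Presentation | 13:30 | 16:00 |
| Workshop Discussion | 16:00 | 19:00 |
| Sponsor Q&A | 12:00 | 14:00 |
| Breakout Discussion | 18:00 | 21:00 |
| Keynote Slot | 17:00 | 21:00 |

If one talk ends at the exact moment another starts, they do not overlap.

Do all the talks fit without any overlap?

Two intervals overlap when each starts before the other ends.
Sorted by start: Lightning Session, Keynote Chat, Sponsor Q&A, Panel Presentation, Workshop Discussion, Keynote Slot, Breakout Discussion.
Keynote Chat starts after Lightning Session ends; Lightning Session is clear from here.
Sponsor Q&A starts before Keynote Chat ends → Keynote Chat and Sponsor Q&A overlap.
That's a conflict, so the schedule is not conflict-free.

No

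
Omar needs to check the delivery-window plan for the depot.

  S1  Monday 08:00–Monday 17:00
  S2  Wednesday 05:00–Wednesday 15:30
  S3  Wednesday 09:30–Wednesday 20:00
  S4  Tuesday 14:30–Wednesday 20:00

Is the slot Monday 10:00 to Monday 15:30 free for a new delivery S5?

No — it overlaps S1

S1: starts Monday 08:00 before S5 ends Monday 15:30, and ends Monday 17:00 after S5 starts Monday 10:00 → overlap.
S4: starts Tuesday 14:30 at or after S5 ends Monday 15:30 → clear.
S2: starts Wednesday 05:00 at or after S5 ends Monday 15:30 → clear.
S3: starts Wednesday 09:30 at or after S5 ends Monday 15:30 → clear.
S5 overlaps S1.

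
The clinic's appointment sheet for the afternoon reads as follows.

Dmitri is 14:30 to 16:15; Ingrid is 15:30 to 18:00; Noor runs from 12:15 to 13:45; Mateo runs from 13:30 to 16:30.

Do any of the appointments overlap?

Sorted by start: Noor, Mateo, Dmitri, Ingrid.
Mateo starts before Noor ends → Noor and Mateo overlap.
That's a conflict, so the schedule is not conflict-free.

Yes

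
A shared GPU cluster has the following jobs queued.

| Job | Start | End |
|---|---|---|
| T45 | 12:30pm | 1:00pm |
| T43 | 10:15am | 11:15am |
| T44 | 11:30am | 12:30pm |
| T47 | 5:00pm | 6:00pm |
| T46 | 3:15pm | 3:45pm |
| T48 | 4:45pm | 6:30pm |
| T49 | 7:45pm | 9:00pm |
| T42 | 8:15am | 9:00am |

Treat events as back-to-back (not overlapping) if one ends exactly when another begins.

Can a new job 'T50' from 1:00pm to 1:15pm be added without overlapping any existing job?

T42: ends 9:00am at or before T50 starts 1:00pm → clear.
T43: ends 11:15am at or before T50 starts 1:00pm → clear.
T44: ends 12:30pm at or before T50 starts 1:00pm → clear.
T45: ends 1:00pm at or before T50 starts 1:00pm → clear.
T46: starts 3:15pm at or after T50 ends 1:15pm → clear.
T48: starts 4:45pm at or after T50 ends 1:15pm → clear.
T47: starts 5:00pm at or after T50 ends 1:15pm → clear.
T49: starts 7:45pm at or after T50 ends 1:15pm → clear.

Yes — the slot is free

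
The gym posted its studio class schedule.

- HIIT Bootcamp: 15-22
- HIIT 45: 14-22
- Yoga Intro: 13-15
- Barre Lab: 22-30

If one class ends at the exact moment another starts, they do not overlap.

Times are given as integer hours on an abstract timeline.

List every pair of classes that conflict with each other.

HIIT 45 & HIIT Bootcamp, HIIT 45 & Yoga Intro

Sorted by start: Yoga Intro, HIIT 45, HIIT Bootcamp, Barre Lab.
HIIT 45 starts before Yoga Intro ends → Yoga Intro and HIIT 45 overlap.
HIIT Bootcamp starts exactly when Yoga Intro ends (back-to-back, no overlap), so nothing later overlaps Yoga Intro either.
HIIT Bootcamp starts before HIIT 45 ends → HIIT 45 and HIIT Bootcamp overlap.
Barre Lab starts exactly when HIIT 45 ends (back-to-back, no overlap).
Barre Lab starts exactly when HIIT Bootcamp ends (back-to-back, no overlap).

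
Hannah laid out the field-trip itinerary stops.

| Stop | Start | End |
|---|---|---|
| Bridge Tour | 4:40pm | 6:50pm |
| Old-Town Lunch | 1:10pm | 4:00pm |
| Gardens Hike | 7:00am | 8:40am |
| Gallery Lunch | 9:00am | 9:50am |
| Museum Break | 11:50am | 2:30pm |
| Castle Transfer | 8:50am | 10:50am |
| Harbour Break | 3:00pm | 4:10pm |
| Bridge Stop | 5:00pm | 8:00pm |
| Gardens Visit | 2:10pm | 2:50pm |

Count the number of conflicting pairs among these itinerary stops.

6

Sorted by start: Gardens Hike, Castle Transfer, Gallery Lunch, Museum Break, Old-Town Lunch, Gardens Visit, Harbour Break, Bridge Tour, Bridge Stop.
Castle Transfer starts after Gardens Hike ends, so Gardens Hike has no further overlaps.
Gallery Lunch starts before Castle Transfer ends → Castle Transfer and Gallery Lunch overlap.
Museum Break starts after Castle Transfer ends, so Castle Transfer has no further overlaps.
Museum Break starts after Gallery Lunch ends, so Gallery Lunch has no further overlaps.
Old-Town Lunch starts before Museum Break ends → Museum Break and Old-Town Lunch overlap.
Gardens Visit starts before Museum Break ends → Museum Break and Gardens Visit overlap.
Harbour Break starts after Museum Break ends, so Museum Break has no further overlaps.
Gardens Visit starts before Old-Town Lunch ends → Old-Town Lunch and Gardens Visit overlap.
Harbour Break starts before Old-Town Lunch ends → Old-Town Lunch and Harbour Break overlap.
Bridge Tour starts after Old-Town Lunch ends, so Old-Town Lunch has no further overlaps.
Harbour Break starts after Gardens Visit ends, so Gardens Visit has no further overlaps.
Bridge Tour starts after Harbour Break ends, so Harbour Break has no further overlaps.
Bridge Stop starts before Bridge Tour ends → Bridge Tour and Bridge Stop overlap.
Overlapping pairs: Bridge Stop & Bridge Tour, Castle Transfer & Gallery Lunch, Gardens Visit & Museum Break, Gardens Visit & Old-Town Lunch, Harbour Break & Old-Town Lunch, Museum Break & Old-Town Lunch — 6 in total.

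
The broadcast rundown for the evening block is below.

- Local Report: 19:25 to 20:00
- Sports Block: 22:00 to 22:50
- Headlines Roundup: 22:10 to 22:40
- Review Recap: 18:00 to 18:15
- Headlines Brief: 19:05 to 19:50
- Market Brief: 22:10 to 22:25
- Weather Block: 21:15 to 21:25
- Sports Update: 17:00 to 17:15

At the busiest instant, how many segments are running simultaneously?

Sweep the timeline, counting +1 at each start and −1 at each end (ends before starts at a tie):
17:00 start Sports Update → 1
17:15 end Sports Update → 0
18:00 start Review Recap → 1
18:15 end Review Recap → 0
19:05 start Headlines Brief → 1
19:25 start Local Report → 2
19:50 end Headlines Brief → 1
20:00 end Local Report → 0
21:15 start Weather Block → 1
21:25 end Weather Block → 0
22:00 start Sports Block → 1
22:10 start Headlines Roundup → 2
22:10 start Market Brief → 3
22:25 end Market Brief → 2
22:40 end Headlines Roundup → 1
22:50 end Sports Block → 0
Peak is 3, at 22:10 (Headlines Roundup, Market Brief, Sports Block).

3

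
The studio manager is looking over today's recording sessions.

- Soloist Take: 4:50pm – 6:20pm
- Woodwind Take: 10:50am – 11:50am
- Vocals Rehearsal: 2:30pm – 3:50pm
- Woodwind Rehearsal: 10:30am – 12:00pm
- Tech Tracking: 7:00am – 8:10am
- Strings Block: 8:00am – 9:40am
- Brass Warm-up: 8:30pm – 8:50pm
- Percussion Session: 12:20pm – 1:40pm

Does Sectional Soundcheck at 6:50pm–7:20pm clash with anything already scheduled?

No — it doesn't clash with anything

Tech Tracking: ends 8:10am at or before Sectional Soundcheck starts 6:50pm → clear.
Strings Block: ends 9:40am at or before Sectional Soundcheck starts 6:50pm → clear.
Woodwind Rehearsal: ends 12:00pm at or before Sectional Soundcheck starts 6:50pm → clear.
Woodwind Take: ends 11:50am at or before Sectional Soundcheck starts 6:50pm → clear.
Percussion Session: ends 1:40pm at or before Sectional Soundcheck starts 6:50pm → clear.
Vocals Rehearsal: ends 3:50pm at or before Sectional Soundcheck starts 6:50pm → clear.
Soloist Take: ends 6:20pm at or before Sectional Soundcheck starts 6:50pm → clear.
Brass Warm-up: starts 8:30pm at or after Sectional Soundcheck ends 7:20pm → clear.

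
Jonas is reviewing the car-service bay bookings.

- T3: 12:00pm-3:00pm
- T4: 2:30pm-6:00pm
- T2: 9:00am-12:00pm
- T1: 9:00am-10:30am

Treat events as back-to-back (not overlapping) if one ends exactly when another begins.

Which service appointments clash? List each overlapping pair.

Check each pair: they overlap iff neither finishes before the other starts.
Sorted by start: T1, T2, T3, T4.
T2 starts before T1 ends → T1 and T2 overlap.
T3 starts after T1 ends, so nothing later overlaps T1 either.
T3 starts exactly when T2 ends (back-to-back, no overlap), so nothing later overlaps T2 either.
T4 starts before T3 ends → T3 and T4 overlap.

T1 & T2, T3 & T4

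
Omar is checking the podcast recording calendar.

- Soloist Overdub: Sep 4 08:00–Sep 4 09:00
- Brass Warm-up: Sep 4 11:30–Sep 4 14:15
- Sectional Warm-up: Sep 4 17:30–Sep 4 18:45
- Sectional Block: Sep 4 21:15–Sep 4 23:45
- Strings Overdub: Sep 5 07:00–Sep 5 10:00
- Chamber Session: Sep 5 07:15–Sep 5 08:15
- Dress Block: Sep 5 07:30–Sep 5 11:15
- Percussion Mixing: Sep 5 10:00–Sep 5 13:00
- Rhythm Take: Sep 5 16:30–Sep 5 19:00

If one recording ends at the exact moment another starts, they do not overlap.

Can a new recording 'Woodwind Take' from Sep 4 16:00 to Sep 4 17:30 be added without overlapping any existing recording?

Soloist Overdub: ends Sep 4 09:00 at or before Woodwind Take starts Sep 4 16:00 → clear.
Brass Warm-up: ends Sep 4 14:15 at or before Woodwind Take starts Sep 4 16:00 → clear.
Sectional Warm-up: starts Sep 4 17:30 at or after Woodwind Take ends Sep 4 17:30 → clear.
Sectional Block: starts Sep 4 21:15 at or after Woodwind Take ends Sep 4 17:30 → clear.
Strings Overdub: starts Sep 5 07:00 at or after Woodwind Take ends Sep 4 17:30 → clear.
Chamber Session: starts Sep 5 07:15 at or after Woodwind Take ends Sep 4 17:30 → clear.
Dress Block: starts Sep 5 07:30 at or after Woodwind Take ends Sep 4 17:30 → clear.
Percussion Mixing: starts Sep 5 10:00 at or after Woodwind Take ends Sep 4 17:30 → clear.
Rhythm Take: starts Sep 5 16:30 at or after Woodwind Take ends Sep 4 17:30 → clear.

Yes — the slot is free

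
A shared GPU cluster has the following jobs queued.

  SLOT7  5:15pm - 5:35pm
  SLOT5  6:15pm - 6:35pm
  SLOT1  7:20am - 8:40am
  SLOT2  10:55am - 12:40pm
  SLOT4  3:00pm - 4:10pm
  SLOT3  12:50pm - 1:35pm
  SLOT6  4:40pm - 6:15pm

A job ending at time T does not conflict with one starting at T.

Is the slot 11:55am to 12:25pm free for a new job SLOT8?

SLOT1: ends 8:40am at or before SLOT8 starts 11:55am → clear.
SLOT2: starts 10:55am before SLOT8 ends 12:25pm, and ends 12:40pm after SLOT8 starts 11:55am → overlap.
SLOT3: starts 12:50pm at or after SLOT8 ends 12:25pm → clear.
SLOT4: starts 3:00pm at or after SLOT8 ends 12:25pm → clear.
SLOT6: starts 4:40pm at or after SLOT8 ends 12:25pm → clear.
SLOT7: starts 5:15pm at or after SLOT8 ends 12:25pm → clear.
SLOT5: starts 6:15pm at or after SLOT8 ends 12:25pm → clear.
SLOT8 overlaps SLOT2.

No — it overlaps SLOT2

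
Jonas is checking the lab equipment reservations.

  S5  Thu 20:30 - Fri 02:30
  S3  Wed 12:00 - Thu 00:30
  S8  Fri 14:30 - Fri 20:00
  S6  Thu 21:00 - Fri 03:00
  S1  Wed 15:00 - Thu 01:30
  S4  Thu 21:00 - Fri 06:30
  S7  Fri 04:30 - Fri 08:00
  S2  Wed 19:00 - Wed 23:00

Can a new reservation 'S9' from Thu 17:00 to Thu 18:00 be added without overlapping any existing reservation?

S3: ends Thu 00:30 at or before S9 starts Thu 17:00 → clear.
S1: ends Thu 01:30 at or before S9 starts Thu 17:00 → clear.
S2: ends Wed 23:00 at or before S9 starts Thu 17:00 → clear.
S5: starts Thu 20:30 at or after S9 ends Thu 18:00 → clear.
S4: starts Thu 21:00 at or after S9 ends Thu 18:00 → clear.
S6: starts Thu 21:00 at or after S9 ends Thu 18:00 → clear.
S7: starts Fri 04:30 at or after S9 ends Thu 18:00 → clear.
S8: starts Fri 14:30 at or after S9 ends Thu 18:00 → clear.

Yes — the slot is free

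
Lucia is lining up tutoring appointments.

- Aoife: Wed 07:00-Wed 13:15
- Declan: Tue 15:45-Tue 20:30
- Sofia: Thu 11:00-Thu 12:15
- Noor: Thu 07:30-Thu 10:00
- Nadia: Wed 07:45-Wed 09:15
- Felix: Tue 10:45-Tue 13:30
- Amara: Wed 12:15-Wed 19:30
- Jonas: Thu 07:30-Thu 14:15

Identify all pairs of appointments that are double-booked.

Sorted by start: Felix, Declan, Aoife, Nadia, Amara, Noor, Jonas, Sofia.
Declan starts after Felix ends, so nothing later overlaps Felix either.
Aoife starts after Declan ends, so nothing later overlaps Declan either.
Nadia starts before Aoife ends → Aoife and Nadia overlap.
Amara starts before Aoife ends → Aoife and Amara overlap.
Noor starts after Aoife ends, so nothing later overlaps Aoife either.
Amara starts after Nadia ends, so nothing later overlaps Nadia either.
Noor starts after Amara ends, so nothing later overlaps Amara either.
Jonas starts before Noor ends → Noor and Jonas overlap.
Sofia starts after Noor ends.
Sofia starts before Jonas ends → Jonas and Sofia overlap.

Amara & Aoife, Aoife & Nadia, Jonas & Noor, Jonas & Sofia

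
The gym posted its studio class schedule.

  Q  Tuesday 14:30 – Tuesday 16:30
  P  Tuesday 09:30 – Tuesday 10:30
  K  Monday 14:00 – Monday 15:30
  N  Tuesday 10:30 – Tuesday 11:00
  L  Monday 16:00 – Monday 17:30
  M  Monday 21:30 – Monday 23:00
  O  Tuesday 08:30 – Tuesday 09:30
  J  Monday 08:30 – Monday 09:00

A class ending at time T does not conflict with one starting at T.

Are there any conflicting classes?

Sorted by start: J, K, L, M, O, P, N, Q.
K starts after J ends, so J has no further overlaps.
L starts after K ends, so K has no further overlaps.
M starts after L ends, so L has no further overlaps.
O starts after M ends, so M has no further overlaps.
P starts exactly when O ends (back-to-back, no overlap), so O has no further overlaps.
N starts exactly when P ends (back-to-back, no overlap), so P has no further overlaps.
Q starts after N ends.
Every pair is clear; the schedule has no overlaps.

No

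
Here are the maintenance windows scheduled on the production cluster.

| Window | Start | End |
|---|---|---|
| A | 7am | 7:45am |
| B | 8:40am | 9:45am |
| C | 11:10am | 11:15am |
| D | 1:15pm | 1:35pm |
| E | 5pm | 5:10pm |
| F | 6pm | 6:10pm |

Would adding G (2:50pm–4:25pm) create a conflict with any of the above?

A: ends 7:45am at or before G starts 2:50pm → clear.
B: ends 9:45am at or before G starts 2:50pm → clear.
C: ends 11:15am at or before G starts 2:50pm → clear.
D: ends 1:35pm at or before G starts 2:50pm → clear.
E: starts 5pm at or after G ends 4:25pm → clear.
F: starts 6pm at or after G ends 4:25pm → clear.

No — it doesn't clash with anything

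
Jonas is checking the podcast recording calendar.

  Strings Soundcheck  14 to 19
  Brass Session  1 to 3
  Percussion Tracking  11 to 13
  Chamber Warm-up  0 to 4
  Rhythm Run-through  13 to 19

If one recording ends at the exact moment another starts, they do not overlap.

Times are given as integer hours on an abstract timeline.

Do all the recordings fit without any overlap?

No

Sorted by start: Chamber Warm-up, Brass Session, Percussion Tracking, Rhythm Run-through, Strings Soundcheck.
Brass Session starts before Chamber Warm-up ends → Chamber Warm-up and Brass Session overlap.
That's a conflict, so the schedule is not conflict-free.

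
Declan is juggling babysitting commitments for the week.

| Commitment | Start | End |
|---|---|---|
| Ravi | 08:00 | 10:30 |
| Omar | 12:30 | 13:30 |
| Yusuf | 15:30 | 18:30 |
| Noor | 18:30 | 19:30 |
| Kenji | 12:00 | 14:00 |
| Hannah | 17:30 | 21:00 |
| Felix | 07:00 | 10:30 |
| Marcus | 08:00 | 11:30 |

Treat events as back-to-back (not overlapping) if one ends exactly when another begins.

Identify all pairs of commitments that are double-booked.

Sorted by start: Felix, Ravi, Marcus, Kenji, Omar, Yusuf, Hannah, Noor.
Ravi starts before Felix ends → Felix and Ravi overlap.
Marcus starts before Felix ends → Felix and Marcus overlap.
Kenji starts after Felix ends, so Felix has no further overlaps.
Marcus starts before Ravi ends → Ravi and Marcus overlap.
Kenji starts after Ravi ends, so Ravi has no further overlaps.
Kenji starts after Marcus ends, so Marcus has no further overlaps.
Omar starts before Kenji ends → Kenji and Omar overlap.
Yusuf starts after Kenji ends, so Kenji has no further overlaps.
Yusuf starts after Omar ends, so Omar has no further overlaps.
Hannah starts before Yusuf ends → Yusuf and Hannah overlap.
Noor starts exactly when Yusuf ends (back-to-back, no overlap).
Noor starts before Hannah ends → Hannah and Noor overlap.

Felix & Marcus, Felix & Ravi, Hannah & Noor, Hannah & Yusuf, Kenji & Omar, Marcus & Ravi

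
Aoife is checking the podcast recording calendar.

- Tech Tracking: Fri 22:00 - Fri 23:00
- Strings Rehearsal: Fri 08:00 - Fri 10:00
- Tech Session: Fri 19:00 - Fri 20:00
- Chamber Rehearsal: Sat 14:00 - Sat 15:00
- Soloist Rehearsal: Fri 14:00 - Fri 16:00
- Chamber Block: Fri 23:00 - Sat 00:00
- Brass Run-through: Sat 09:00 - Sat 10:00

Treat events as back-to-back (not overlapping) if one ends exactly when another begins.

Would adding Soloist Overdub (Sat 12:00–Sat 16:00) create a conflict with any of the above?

Yes — it overlaps Chamber Rehearsal

Strings Rehearsal: ends Fri 10:00 at or before Soloist Overdub starts Sat 12:00 → clear.
Soloist Rehearsal: ends Fri 16:00 at or before Soloist Overdub starts Sat 12:00 → clear.
Tech Session: ends Fri 20:00 at or before Soloist Overdub starts Sat 12:00 → clear.
Tech Tracking: ends Fri 23:00 at or before Soloist Overdub starts Sat 12:00 → clear.
Chamber Block: ends Sat 00:00 at or before Soloist Overdub starts Sat 12:00 → clear.
Brass Run-through: ends Sat 10:00 at or before Soloist Overdub starts Sat 12:00 → clear.
Chamber Rehearsal: starts Sat 14:00 before Soloist Overdub ends Sat 16:00, and ends Sat 15:00 after Soloist Overdub starts Sat 12:00 → overlap.
Soloist Overdub overlaps Chamber Rehearsal.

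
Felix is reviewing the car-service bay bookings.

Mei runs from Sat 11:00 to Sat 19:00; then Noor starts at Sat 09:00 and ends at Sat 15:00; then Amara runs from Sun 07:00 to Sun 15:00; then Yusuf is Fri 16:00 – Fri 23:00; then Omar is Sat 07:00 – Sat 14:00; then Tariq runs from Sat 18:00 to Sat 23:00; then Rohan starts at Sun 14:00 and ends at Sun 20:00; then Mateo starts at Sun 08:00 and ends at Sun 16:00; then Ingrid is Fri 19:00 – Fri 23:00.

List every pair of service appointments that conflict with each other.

Amara & Mateo, Amara & Rohan, Ingrid & Yusuf, Mateo & Rohan, Mei & Noor, Mei & Omar, Mei & Tariq, Noor & Omar

Check each pair: they overlap iff neither finishes before the other starts.
Sorted by start: Yusuf, Ingrid, Omar, Noor, Mei, Tariq, Amara, Mateo, Rohan.
Ingrid starts before Yusuf ends → Yusuf and Ingrid overlap.
Omar starts after Yusuf ends, so Yusuf has no further overlaps.
Omar starts after Ingrid ends, so Ingrid has no further overlaps.
Noor starts before Omar ends → Omar and Noor overlap.
Mei starts before Omar ends → Omar and Mei overlap.
Tariq starts after Omar ends, so Omar has no further overlaps.
Mei starts before Noor ends → Noor and Mei overlap.
Tariq starts after Noor ends, so Noor has no further overlaps.
Tariq starts before Mei ends → Mei and Tariq overlap.
Amara starts after Mei ends, so Mei has no further overlaps.
Amara starts after Tariq ends, so Tariq has no further overlaps.
Mateo starts before Amara ends → Amara and Mateo overlap.
Rohan starts before Amara ends → Amara and Rohan overlap.
Rohan starts before Mateo ends → Mateo and Rohan overlap.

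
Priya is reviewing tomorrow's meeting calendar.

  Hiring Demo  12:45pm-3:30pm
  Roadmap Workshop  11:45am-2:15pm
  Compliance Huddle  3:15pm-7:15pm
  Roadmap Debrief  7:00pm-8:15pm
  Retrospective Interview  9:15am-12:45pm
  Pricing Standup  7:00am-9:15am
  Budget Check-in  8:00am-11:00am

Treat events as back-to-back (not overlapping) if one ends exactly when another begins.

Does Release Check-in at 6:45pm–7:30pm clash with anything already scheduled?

Pricing Standup: ends 9:15am at or before Release Check-in starts 6:45pm → clear.
Budget Check-in: ends 11:00am at or before Release Check-in starts 6:45pm → clear.
Retrospective Interview: ends 12:45pm at or before Release Check-in starts 6:45pm → clear.
Roadmap Workshop: ends 2:15pm at or before Release Check-in starts 6:45pm → clear.
Hiring Demo: ends 3:30pm at or before Release Check-in starts 6:45pm → clear.
Compliance Huddle: starts 3:15pm before Release Check-in ends 7:30pm, and ends 7:15pm after Release Check-in starts 6:45pm → overlap.
Roadmap Debrief: starts 7:00pm before Release Check-in ends 7:30pm, and ends 8:15pm after Release Check-in starts 6:45pm → overlap.
Release Check-in overlaps Compliance Huddle, Roadmap Debrief.

Yes — it overlaps Compliance Huddle, Roadmap Debrief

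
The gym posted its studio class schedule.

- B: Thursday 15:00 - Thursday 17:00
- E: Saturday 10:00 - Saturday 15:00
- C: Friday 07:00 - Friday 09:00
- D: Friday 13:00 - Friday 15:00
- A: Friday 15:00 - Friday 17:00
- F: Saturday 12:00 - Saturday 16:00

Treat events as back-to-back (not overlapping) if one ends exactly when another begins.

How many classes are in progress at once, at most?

Sweep the timeline, counting +1 at each start and −1 at each end (ends before starts at a tie):
Thursday 15:00 start B → 1
Thursday 17:00 end B → 0
Friday 07:00 start C → 1
Friday 09:00 end C → 0
Friday 13:00 start D → 1
Friday 15:00 end D → 0
Friday 15:00 start A → 1
Friday 17:00 end A → 0
Saturday 10:00 start E → 1
Saturday 12:00 start F → 2
Saturday 15:00 end E → 1
Saturday 16:00 end F → 0
Peak is 2, at Saturday 12:00 (E, F).

2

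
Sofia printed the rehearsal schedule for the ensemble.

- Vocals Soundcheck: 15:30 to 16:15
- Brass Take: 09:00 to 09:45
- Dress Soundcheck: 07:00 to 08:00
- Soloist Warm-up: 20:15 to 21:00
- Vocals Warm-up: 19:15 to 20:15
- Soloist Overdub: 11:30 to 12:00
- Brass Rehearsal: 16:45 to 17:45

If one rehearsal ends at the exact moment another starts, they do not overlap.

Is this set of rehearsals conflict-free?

Yes

Sorted by start: Dress Soundcheck, Brass Take, Soloist Overdub, Vocals Soundcheck, Brass Rehearsal, Vocals Warm-up, Soloist Warm-up.
Brass Take starts after Dress Soundcheck ends, so nothing later overlaps Dress Soundcheck either.
Soloist Overdub starts after Brass Take ends, so nothing later overlaps Brass Take either.
Vocals Soundcheck starts after Soloist Overdub ends, so nothing later overlaps Soloist Overdub either.
Brass Rehearsal starts after Vocals Soundcheck ends, so nothing later overlaps Vocals Soundcheck either.
Vocals Warm-up starts after Brass Rehearsal ends, so nothing later overlaps Brass Rehearsal either.
Soloist Warm-up starts exactly when Vocals Warm-up ends (back-to-back, no overlap).
Every pair is clear; the schedule has no overlaps.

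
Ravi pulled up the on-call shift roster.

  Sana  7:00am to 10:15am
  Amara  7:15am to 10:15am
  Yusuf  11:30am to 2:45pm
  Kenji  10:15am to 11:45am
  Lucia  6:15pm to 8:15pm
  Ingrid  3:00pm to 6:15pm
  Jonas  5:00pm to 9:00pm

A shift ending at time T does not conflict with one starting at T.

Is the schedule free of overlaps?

Two intervals overlap when each starts before the other ends.
Sorted by start: Sana, Amara, Kenji, Yusuf, Ingrid, Jonas, Lucia.
Amara starts before Sana ends → Sana and Amara overlap.
That's a conflict, so the schedule is not conflict-free.

No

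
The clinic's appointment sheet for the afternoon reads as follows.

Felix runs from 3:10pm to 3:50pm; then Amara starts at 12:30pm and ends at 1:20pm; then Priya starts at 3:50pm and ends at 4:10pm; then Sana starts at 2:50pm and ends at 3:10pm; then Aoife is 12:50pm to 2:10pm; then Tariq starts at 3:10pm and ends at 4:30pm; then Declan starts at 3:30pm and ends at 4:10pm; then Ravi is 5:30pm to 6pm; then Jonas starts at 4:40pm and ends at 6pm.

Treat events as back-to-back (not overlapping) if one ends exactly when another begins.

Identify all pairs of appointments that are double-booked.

Amara & Aoife, Declan & Felix, Declan & Priya, Declan & Tariq, Felix & Tariq, Jonas & Ravi, Priya & Tariq

Sorted by start: Amara, Aoife, Sana, Tariq, Felix, Declan, Priya, Jonas, Ravi.
Aoife starts before Amara ends → Amara and Aoife overlap.
Sana starts after Amara ends, so nothing later overlaps Amara either.
Sana starts after Aoife ends, so nothing later overlaps Aoife either.
Tariq starts exactly when Sana ends (back-to-back, no overlap), so nothing later overlaps Sana either.
Felix starts before Tariq ends → Tariq and Felix overlap.
Declan starts before Tariq ends → Tariq and Declan overlap.
Priya starts before Tariq ends → Tariq and Priya overlap.
Jonas starts after Tariq ends, so nothing later overlaps Tariq either.
Declan starts before Felix ends → Felix and Declan overlap.
Priya starts exactly when Felix ends (back-to-back, no overlap), so nothing later overlaps Felix either.
Priya starts before Declan ends → Declan and Priya overlap.
Jonas starts after Declan ends, so nothing later overlaps Declan either.
Jonas starts after Priya ends, so nothing later overlaps Priya either.
Ravi starts before Jonas ends → Jonas and Ravi overlap.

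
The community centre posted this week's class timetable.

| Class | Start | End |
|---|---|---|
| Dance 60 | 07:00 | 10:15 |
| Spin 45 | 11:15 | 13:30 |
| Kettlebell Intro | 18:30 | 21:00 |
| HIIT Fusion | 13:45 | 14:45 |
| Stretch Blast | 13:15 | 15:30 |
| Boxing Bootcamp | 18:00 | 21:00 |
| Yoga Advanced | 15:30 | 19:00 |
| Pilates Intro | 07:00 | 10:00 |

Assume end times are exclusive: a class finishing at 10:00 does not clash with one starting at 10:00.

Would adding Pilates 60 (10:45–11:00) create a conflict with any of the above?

No — it doesn't clash with anything

Pilates Intro: ends 10:00 at or before Pilates 60 starts 10:45 → clear.
Dance 60: ends 10:15 at or before Pilates 60 starts 10:45 → clear.
Spin 45: starts 11:15 at or after Pilates 60 ends 11:00 → clear.
Stretch Blast: starts 13:15 at or after Pilates 60 ends 11:00 → clear.
HIIT Fusion: starts 13:45 at or after Pilates 60 ends 11:00 → clear.
Yoga Advanced: starts 15:30 at or after Pilates 60 ends 11:00 → clear.
Boxing Bootcamp: starts 18:00 at or after Pilates 60 ends 11:00 → clear.
Kettlebell Intro: starts 18:30 at or after Pilates 60 ends 11:00 → clear.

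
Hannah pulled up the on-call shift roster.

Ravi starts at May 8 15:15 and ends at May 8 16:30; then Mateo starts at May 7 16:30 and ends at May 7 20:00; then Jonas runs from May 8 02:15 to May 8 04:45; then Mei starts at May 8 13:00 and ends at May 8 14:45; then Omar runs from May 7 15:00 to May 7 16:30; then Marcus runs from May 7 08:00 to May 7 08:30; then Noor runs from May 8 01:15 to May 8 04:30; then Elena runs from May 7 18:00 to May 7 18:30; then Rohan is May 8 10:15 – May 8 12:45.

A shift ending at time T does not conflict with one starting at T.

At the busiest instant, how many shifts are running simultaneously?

Walk through starts and ends in time order (an end at T is processed before a start at T):
May 7 08:00 start Marcus → 1
May 7 08:30 end Marcus → 0
May 7 15:00 start Omar → 1
May 7 16:30 end Omar → 0
May 7 16:30 start Mateo → 1
May 7 18:00 start Elena → 2
May 7 18:30 end Elena → 1
May 7 20:00 end Mateo → 0
May 8 01:15 start Noor → 1
May 8 02:15 start Jonas → 2
May 8 04:30 end Noor → 1
May 8 04:45 end Jonas → 0
May 8 10:15 start Rohan → 1
May 8 12:45 end Rohan → 0
May 8 13:00 start Mei → 1
May 8 14:45 end Mei → 0
May 8 15:15 start Ravi → 1
May 8 16:30 end Ravi → 0
Peak is 2, at May 7 18:00 (Elena, Mateo).

2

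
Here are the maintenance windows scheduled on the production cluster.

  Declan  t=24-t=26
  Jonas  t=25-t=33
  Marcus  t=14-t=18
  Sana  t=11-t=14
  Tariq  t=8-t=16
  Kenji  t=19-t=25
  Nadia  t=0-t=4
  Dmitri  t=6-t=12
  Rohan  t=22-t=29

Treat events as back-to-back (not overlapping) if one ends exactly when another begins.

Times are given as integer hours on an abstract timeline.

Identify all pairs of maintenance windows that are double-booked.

Two intervals overlap when each starts before the other ends.
Sorted by start: Nadia, Dmitri, Tariq, Sana, Marcus, Kenji, Rohan, Declan, Jonas.
Dmitri starts after Nadia ends, so Nadia has no further overlaps.
Tariq starts before Dmitri ends → Dmitri and Tariq overlap.
Sana starts before Dmitri ends → Dmitri and Sana overlap.
Marcus starts after Dmitri ends, so Dmitri has no further overlaps.
Sana starts before Tariq ends → Tariq and Sana overlap.
Marcus starts before Tariq ends → Tariq and Marcus overlap.
Kenji starts after Tariq ends, so Tariq has no further overlaps.
Marcus starts exactly when Sana ends (back-to-back, no overlap), so Sana has no further overlaps.
Kenji starts after Marcus ends, so Marcus has no further overlaps.
Rohan starts before Kenji ends → Kenji and Rohan overlap.
Declan starts before Kenji ends → Kenji and Declan overlap.
Jonas starts exactly when Kenji ends (back-to-back, no overlap).
Declan starts before Rohan ends → Rohan and Declan overlap.
Jonas starts before Rohan ends → Rohan and Jonas overlap.
Jonas starts before Declan ends → Declan and Jonas overlap.

Declan & Jonas, Declan & Kenji, Declan & Rohan, Dmitri & Sana, Dmitri & Tariq, Jonas & Rohan, Kenji & Rohan, Marcus & Tariq, Sana & Tariq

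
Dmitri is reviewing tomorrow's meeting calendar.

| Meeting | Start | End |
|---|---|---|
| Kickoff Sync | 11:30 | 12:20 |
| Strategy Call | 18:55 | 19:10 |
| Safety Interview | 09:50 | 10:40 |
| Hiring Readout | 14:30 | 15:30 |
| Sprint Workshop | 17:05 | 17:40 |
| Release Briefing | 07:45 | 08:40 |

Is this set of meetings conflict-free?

Yes

Two intervals overlap when each starts before the other ends.
Sorted by start: Release Briefing, Safety Interview, Kickoff Sync, Hiring Readout, Sprint Workshop, Strategy Call.
Safety Interview starts after Release Briefing ends; Release Briefing is clear from here.
Kickoff Sync starts after Safety Interview ends; Safety Interview is clear from here.
Hiring Readout starts after Kickoff Sync ends; Kickoff Sync is clear from here.
Sprint Workshop starts after Hiring Readout ends; Hiring Readout is clear from here.
Strategy Call starts after Sprint Workshop ends.
Every pair is clear; the schedule has no overlaps.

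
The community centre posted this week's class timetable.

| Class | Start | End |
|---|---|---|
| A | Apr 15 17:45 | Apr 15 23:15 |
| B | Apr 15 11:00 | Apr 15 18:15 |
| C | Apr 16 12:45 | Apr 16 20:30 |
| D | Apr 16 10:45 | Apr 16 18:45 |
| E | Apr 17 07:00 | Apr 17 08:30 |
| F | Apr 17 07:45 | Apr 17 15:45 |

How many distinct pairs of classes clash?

3

Check each pair: they overlap iff neither finishes before the other starts.
Sorted by start: B, A, D, C, E, F.
A starts before B ends → B and A overlap.
D starts after B ends — done with B.
D starts after A ends — done with A.
C starts before D ends → D and C overlap.
E starts after D ends — done with D.
E starts after C ends — done with C.
F starts before E ends → E and F overlap.
Overlapping pairs: A & B, C & D, E & F — 3 in total.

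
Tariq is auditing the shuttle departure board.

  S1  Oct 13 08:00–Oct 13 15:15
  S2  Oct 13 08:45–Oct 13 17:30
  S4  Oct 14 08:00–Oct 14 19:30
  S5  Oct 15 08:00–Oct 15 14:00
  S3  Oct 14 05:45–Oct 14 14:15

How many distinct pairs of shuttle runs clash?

2

Two intervals overlap when each starts before the other ends.
Sorted by start: S1, S2, S3, S4, S5.
S2 starts before S1 ends → S1 and S2 overlap.
S3 starts after S1 ends; S1 is clear from here.
S3 starts after S2 ends; S2 is clear from here.
S4 starts before S3 ends → S3 and S4 overlap.
S5 starts after S3 ends.
S5 starts after S4 ends.
Overlapping pairs: S1 & S2, S3 & S4 — 2 in total.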